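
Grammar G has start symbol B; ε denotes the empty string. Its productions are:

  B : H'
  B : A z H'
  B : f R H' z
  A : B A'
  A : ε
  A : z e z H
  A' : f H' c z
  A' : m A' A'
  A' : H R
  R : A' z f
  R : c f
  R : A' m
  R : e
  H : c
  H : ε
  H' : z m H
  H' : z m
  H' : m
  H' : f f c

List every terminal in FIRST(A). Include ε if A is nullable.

{ f, m, z, ε }

From A : B A': add FIRST(B) = { f, m, z }.
A : ε contributes ε.
A : z e z H contributes {z}.
Union: FIRST(A) = { f, m, z, ε }.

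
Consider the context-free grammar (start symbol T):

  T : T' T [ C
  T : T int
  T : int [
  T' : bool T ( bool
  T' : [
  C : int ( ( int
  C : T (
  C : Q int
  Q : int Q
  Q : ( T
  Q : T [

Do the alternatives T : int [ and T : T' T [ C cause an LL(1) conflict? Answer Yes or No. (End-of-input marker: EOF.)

No

FIRST(int [) = { int } and FIRST(T' T [ C) = { [, bool }.
The FIRST sets are disjoint and neither alternative is nullable — no conflict.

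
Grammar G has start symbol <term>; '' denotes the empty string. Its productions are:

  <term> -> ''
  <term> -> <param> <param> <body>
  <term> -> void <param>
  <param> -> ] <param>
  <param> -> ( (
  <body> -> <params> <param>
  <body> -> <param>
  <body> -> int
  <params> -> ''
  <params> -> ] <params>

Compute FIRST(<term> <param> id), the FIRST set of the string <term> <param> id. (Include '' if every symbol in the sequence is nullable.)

{ (, ], void }

Add FIRST(<term>)\{''} = { (, ], void }; <term> is nullable, continue.
Add FIRST(<param>) = { (, ] }; <param> is not nullable, stop.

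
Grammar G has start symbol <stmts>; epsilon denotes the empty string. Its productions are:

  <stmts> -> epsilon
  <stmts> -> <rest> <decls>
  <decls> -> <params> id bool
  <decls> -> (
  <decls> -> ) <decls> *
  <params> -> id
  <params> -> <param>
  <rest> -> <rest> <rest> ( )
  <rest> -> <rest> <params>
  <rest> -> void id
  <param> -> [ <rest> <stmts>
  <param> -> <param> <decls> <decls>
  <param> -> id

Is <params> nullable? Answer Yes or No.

Nullable nonterminals: <stmts>.
No production of <params> has an RHS whose symbols are all nullable, so <params> is not nullable.

No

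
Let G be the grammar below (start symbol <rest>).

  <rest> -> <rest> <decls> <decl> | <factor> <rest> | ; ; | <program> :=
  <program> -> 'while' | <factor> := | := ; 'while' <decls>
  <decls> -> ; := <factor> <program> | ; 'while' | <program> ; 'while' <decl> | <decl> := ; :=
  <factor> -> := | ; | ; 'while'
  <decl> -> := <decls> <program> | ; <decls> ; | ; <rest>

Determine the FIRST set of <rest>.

{ 'while', :=, ; }

From <rest> -> <rest> <decls> <decl>: add FIRST(<rest>) = { 'while', :=, ; }.
From <rest> -> <factor> <rest>: add FIRST(<factor>) = { :=, ; }.
<rest> -> ; ; contributes {;}.
From <rest> -> <program> :=: add FIRST(<program>) = { 'while', :=, ; }.
Union: FIRST(<rest>) = { 'while', :=, ; }.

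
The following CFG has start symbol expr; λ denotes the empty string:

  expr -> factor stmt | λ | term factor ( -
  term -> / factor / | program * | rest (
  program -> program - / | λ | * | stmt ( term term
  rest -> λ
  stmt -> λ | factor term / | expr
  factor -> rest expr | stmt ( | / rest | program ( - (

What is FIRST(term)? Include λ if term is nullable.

term -> / factor / contributes {/}.
From term -> program *: program nullable, take FIRST(program) ∪ {*} = { (, *, -, / }.
From term -> rest (: rest nullable, take FIRST(rest) ∪ {(} = { ( }.
Union: FIRST(term) = { (, *, -, / }.

{ (, *, -, / }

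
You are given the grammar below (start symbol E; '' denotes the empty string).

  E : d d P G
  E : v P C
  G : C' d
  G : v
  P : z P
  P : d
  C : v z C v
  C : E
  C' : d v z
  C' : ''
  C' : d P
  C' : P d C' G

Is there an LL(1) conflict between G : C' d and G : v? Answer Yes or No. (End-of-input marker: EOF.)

No

FIRST(C' d) = { d, z } and FIRST(v) = { v }.
The FIRST sets are disjoint and neither alternative is nullable — no conflict.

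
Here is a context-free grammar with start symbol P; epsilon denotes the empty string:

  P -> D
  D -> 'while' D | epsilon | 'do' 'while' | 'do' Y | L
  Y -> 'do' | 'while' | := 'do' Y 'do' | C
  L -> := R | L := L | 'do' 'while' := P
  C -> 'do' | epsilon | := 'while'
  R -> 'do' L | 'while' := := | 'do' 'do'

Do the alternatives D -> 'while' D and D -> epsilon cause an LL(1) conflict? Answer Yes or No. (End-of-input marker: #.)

No

FIRST('while' D) = { 'while' } and FIRST(epsilon) = { epsilon }.
The second is nullable but FOLLOW(D) = { #, := } is disjoint from FIRST of the first.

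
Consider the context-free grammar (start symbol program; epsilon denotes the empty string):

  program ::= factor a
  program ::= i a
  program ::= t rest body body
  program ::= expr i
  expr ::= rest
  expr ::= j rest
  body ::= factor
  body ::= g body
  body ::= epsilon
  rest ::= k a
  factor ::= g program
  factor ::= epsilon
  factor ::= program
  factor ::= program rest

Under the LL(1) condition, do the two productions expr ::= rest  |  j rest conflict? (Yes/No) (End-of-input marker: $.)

FIRST(rest) = { k } and FIRST(j rest) = { j }.
The FIRST sets are disjoint and neither alternative is nullable — no conflict.

No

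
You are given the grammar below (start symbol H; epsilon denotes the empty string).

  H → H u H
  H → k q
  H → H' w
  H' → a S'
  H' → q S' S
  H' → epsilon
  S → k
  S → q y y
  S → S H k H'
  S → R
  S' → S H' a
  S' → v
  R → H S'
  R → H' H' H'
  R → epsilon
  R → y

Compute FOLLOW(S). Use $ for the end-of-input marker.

{ a, k, q, w }

In H' → q S' S: S is at the end, add FOLLOW(H') = { a, k, q, w }.
In S → S H k H': add FIRST(H k H') = { a, k, q, w }.
In S' → S H' a: add FIRST(H' a) = { a, q }.
Union: FOLLOW(S) = { a, k, q, w }.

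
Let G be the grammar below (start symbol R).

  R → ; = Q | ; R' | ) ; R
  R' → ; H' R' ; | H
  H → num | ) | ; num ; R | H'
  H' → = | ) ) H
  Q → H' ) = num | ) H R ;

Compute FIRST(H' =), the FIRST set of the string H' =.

{ ), = }

Add FIRST(H') = { ), = }; H' is not nullable, stop.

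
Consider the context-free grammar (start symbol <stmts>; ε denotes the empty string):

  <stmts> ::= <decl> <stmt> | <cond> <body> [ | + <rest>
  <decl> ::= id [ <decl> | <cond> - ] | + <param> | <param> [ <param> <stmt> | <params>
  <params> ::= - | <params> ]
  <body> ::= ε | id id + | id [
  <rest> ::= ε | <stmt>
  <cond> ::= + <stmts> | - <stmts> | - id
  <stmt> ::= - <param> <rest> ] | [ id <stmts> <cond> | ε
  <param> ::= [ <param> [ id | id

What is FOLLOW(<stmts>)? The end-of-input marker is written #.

<stmts> is the start symbol, so # ∈ FOLLOW(<stmts>).
In <cond> ::= + <stmts>: <stmts> is at the end, add FOLLOW(<cond>) = { #, +, -, [, ], id }.
In <cond> ::= - <stmts>: <stmts> is at the end, add FOLLOW(<cond>) = { #, +, -, [, ], id }.
In <stmt> ::= [ id <stmts> <cond>: add FIRST(<cond>) = { +, - }.
Union: FOLLOW(<stmts>) = { #, +, -, [, ], id }.

{ #, +, -, [, ], id }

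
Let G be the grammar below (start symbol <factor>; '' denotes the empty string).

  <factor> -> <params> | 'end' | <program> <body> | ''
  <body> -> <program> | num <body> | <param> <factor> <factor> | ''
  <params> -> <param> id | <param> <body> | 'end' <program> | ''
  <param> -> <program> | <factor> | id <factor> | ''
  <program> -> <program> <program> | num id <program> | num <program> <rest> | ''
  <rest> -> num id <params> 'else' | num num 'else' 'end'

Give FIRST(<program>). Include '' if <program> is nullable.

From <program> -> <program> <program>: <program>, <program> nullable, take FIRST(<program>) ∪ FIRST(<program>) = { num }; also '' since the whole RHS is nullable.
<program> -> num id <program> contributes {num}.
<program> -> num <program> <rest> contributes {num}.
<program> -> '' contributes ''.
Union: FIRST(<program>) = { num, '' }.

{ num, '' }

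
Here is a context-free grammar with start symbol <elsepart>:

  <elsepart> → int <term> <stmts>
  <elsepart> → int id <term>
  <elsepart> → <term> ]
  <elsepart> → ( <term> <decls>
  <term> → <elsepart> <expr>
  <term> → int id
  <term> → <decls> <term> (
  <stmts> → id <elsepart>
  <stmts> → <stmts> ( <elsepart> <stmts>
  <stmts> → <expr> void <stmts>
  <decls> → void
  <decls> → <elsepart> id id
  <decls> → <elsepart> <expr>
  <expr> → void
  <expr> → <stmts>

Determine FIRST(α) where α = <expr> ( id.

Add FIRST(<expr>) = { id, void }; <expr> is not nullable, stop.

{ id, void }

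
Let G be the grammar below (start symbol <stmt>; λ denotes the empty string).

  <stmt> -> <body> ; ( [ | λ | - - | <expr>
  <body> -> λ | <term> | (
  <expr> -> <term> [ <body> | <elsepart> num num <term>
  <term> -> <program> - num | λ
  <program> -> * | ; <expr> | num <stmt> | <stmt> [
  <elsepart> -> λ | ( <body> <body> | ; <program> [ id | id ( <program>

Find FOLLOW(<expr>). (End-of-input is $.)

In <stmt> -> <expr>: <expr> is at the end, add FOLLOW(<stmt>) = { $, -, [, num }.
In <program> -> ; <expr>: <expr> is at the end, add FOLLOW(<program>) = { -, [, num }.
Union: FOLLOW(<expr>) = { $, -, [, num }.

{ $, -, [, num }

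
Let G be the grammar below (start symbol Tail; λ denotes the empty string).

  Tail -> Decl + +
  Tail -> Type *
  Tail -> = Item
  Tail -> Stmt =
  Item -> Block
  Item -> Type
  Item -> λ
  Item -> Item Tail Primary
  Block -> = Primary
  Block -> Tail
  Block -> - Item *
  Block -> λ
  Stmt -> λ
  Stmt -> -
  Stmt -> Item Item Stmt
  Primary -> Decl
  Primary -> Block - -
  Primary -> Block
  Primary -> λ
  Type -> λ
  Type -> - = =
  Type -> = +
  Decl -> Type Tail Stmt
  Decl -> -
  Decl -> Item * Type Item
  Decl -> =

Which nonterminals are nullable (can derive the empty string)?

Directly nullable (have an λ-production): Item, Block, Stmt, Primary, Type.
No other nonterminal has a production whose RHS symbols are all nullable.

{ Block, Item, Primary, Stmt, Type }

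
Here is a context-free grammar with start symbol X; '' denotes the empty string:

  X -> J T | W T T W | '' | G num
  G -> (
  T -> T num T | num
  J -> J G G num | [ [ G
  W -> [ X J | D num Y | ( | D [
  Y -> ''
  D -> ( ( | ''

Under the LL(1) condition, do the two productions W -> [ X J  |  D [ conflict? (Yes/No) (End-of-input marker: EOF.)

Yes

FIRST([ X J) = { [ } and FIRST(D [) = { (, [ }.
Both contain [, so the two alternatives are not disjoint — LL(1) conflict.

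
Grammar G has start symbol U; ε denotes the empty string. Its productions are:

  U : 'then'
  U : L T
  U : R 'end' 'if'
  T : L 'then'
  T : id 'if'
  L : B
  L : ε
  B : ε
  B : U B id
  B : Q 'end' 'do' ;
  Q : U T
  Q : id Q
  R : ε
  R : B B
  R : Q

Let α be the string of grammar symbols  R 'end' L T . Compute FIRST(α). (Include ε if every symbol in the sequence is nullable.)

{ 'end', 'then', id }

Add FIRST(R)\{ε} = { 'end', 'then', id }; R is nullable, continue.
'end' is a terminal; add {'end'} and stop.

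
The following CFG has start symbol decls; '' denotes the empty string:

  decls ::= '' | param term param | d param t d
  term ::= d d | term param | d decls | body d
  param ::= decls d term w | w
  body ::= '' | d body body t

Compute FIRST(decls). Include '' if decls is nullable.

{ d, w, '' }

decls ::= '' contributes ''.
From decls ::= param term param: add FIRST(param) = { d, w }.
decls ::= d param t d contributes {d}.
Union: FIRST(decls) = { d, w, '' }.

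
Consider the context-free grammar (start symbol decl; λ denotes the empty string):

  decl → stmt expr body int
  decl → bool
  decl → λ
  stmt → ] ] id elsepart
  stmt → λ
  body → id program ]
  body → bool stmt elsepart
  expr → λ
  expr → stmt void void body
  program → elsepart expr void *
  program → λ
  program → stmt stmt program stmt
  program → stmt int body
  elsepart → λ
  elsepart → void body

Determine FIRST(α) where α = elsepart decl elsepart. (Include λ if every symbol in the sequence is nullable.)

Add FIRST(elsepart)\{λ} = { void }; elsepart is nullable, continue.
Add FIRST(decl)\{λ} = { ], bool, id, void }; decl is nullable, continue.
Add FIRST(elsepart)\{λ} = { void }; elsepart is nullable, continue.
Every symbol is nullable, so include λ.

{ ], bool, id, void, λ }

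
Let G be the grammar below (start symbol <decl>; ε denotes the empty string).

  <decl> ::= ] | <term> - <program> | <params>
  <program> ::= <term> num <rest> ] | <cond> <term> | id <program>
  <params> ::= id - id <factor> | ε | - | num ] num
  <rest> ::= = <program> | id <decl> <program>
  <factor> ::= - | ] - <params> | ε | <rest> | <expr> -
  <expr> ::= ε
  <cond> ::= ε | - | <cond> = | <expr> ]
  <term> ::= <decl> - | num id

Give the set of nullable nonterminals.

Directly nullable (have an ε-production): <params>, <factor>, <expr>, <cond>.
<decl> ::= <params> with every symbol nullable, so <decl> is nullable.
No other nonterminal has a production whose RHS symbols are all nullable.

{ <cond>, <decl>, <expr>, <factor>, <params> }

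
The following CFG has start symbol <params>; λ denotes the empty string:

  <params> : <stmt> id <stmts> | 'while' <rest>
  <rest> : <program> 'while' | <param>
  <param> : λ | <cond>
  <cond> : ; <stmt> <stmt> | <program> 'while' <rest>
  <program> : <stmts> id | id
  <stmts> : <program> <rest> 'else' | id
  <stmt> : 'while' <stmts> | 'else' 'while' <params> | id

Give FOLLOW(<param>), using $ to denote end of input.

{ $, 'else', 'while', id }

In <rest> : <param>: <param> is at the end, add FOLLOW(<rest>) = { $, 'else', 'while', id }.
Union: FOLLOW(<param>) = { $, 'else', 'while', id }.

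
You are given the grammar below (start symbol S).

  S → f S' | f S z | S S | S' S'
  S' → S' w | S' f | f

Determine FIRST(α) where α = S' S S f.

Add FIRST(S') = { f }; S' is not nullable, stop.

{ f }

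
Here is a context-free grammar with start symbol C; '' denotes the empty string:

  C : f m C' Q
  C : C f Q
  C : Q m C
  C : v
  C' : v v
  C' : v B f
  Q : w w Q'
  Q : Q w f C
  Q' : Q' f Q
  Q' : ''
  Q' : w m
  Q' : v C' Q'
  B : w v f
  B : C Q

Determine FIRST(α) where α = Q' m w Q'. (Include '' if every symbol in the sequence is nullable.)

Add FIRST(Q')\{''} = { f, v, w }; Q' is nullable, continue.
m is a terminal; add {m} and stop.

{ f, m, v, w }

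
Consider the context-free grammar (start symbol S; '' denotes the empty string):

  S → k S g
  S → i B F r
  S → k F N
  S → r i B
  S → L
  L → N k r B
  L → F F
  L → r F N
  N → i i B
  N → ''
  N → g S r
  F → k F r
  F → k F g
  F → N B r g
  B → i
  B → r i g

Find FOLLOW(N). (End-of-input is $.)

{ $, g, i, k, r }

In S → k F N: N is at the end, add FOLLOW(S) = { $, g, r }.
In L → N k r B: add FIRST(k r B) = { k }.
In L → r F N: N is at the end, add FOLLOW(L) = { $, g, r }.
In F → N B r g: add FIRST(B r g) = { i, r }.
Union: FOLLOW(N) = { $, g, i, k, r }.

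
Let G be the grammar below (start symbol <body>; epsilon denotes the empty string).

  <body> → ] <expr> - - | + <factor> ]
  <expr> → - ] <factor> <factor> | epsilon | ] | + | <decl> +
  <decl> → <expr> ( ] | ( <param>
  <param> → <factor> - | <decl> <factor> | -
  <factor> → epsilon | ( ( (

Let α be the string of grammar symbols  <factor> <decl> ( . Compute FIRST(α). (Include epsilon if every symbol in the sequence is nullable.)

Add FIRST(<factor>)\{epsilon} = { ( }; <factor> is nullable, continue.
Add FIRST(<decl>) = { (, +, -, ] }; <decl> is not nullable, stop.

{ (, +, -, ] }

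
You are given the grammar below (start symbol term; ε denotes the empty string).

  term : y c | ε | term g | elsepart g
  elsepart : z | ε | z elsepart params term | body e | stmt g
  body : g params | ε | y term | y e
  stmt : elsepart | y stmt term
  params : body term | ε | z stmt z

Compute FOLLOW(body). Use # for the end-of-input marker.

{ e, g, y, z }

In elsepart : body e: add FIRST(e) = { e }.
In params : body term: add FIRST(term)\{ε} = { e, g, y, z }.
  Since term is nullable, also add FOLLOW(params) = { e, g, y, z }.
Union: FOLLOW(body) = { e, g, y, z }.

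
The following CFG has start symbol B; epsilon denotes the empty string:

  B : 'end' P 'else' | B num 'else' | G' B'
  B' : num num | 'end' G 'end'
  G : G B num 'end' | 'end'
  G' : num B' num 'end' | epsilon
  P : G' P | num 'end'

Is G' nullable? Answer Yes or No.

G' has an epsilon-production, so G' ⇒ epsilon.

Yes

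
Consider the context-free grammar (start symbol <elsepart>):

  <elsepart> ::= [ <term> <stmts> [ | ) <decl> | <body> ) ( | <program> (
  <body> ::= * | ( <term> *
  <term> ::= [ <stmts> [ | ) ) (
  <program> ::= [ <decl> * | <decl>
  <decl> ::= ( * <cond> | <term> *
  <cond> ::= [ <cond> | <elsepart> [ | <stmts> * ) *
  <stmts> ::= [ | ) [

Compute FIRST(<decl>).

{ (, ), [ }

<decl> ::= ( * <cond> contributes {(}.
From <decl> ::= <term> *: add FIRST(<term>) = { ), [ }.
Union: FIRST(<decl>) = { (, ), [ }.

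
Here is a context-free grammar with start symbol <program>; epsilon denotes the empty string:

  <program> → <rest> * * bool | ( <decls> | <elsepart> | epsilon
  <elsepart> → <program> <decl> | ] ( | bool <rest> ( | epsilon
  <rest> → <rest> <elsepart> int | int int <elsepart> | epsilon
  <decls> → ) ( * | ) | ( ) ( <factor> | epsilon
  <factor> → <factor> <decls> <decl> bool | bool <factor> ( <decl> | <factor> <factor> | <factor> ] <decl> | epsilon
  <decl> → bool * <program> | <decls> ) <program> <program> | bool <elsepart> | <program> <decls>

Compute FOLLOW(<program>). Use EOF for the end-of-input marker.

<program> is the start symbol, so EOF ∈ FOLLOW(<program>).
In <elsepart> → <program> <decl>: add FIRST(<decl>)\{epsilon} = { (, ), *, ], bool, int }.
  Since <decl> is nullable, also add FOLLOW(<elsepart>) = { EOF, (, ), *, ], bool, int }.
In <decl> → bool * <program>: <program> is at the end, add FOLLOW(<decl>) = { EOF, (, ), *, ], bool, int }.
In <decl> → <decls> ) <program> <program>: add FIRST(<program>)\{epsilon} = { (, ), *, ], bool, int }.
  Since <program> is nullable, also add FOLLOW(<decl>) = { EOF, (, ), *, ], bool, int }.
In <decl> → <decls> ) <program> <program>: <program> is at the end, add FOLLOW(<decl>) = { EOF, (, ), *, ], bool, int }.
In <decl> → <program> <decls>: add FIRST(<decls>)\{epsilon} = { (, ) }.
  Since <decls> is nullable, also add FOLLOW(<decl>) = { EOF, (, ), *, ], bool, int }.
Union: FOLLOW(<program>) = { EOF, (, ), *, ], bool, int }.

{ EOF, (, ), *, ], bool, int }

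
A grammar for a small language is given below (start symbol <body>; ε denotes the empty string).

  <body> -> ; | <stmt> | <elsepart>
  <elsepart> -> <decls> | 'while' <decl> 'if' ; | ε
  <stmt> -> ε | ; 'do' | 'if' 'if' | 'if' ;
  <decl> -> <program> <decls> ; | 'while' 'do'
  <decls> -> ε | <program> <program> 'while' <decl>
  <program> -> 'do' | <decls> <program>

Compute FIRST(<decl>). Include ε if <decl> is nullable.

From <decl> -> <program> <decls> ;: add FIRST(<program>) = { 'do' }.
<decl> -> 'while' 'do' contributes {'while'}.
Union: FIRST(<decl>) = { 'do', 'while' }.

{ 'do', 'while' }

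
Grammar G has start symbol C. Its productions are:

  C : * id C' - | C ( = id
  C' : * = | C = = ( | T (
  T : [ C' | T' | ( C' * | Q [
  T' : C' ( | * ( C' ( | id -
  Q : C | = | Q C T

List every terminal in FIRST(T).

T : [ C' contributes {[}.
From T : T': add FIRST(T') = { (, *, =, [, id }.
T : ( C' * contributes {(}.
From T : Q [: add FIRST(Q) = { *, = }.
Union: FIRST(T) = { (, *, =, [, id }.

{ (, *, =, [, id }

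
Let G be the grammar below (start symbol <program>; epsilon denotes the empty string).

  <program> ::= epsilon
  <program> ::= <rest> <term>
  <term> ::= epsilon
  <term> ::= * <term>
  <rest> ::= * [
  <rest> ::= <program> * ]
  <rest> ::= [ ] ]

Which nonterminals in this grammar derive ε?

{ <program>, <term> }

Directly nullable (have an epsilon-production): <program>, <term>.
No other nonterminal has a production whose RHS symbols are all nullable.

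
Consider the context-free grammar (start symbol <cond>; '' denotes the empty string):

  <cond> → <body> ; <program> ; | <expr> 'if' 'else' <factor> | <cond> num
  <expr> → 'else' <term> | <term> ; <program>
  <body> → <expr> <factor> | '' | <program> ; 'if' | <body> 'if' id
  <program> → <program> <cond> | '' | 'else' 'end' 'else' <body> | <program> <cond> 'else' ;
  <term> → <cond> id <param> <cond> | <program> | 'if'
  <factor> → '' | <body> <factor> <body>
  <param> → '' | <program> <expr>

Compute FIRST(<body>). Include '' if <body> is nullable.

From <body> → <expr> <factor>: add FIRST(<expr>) = { 'else', 'if', ; }.
<body> → '' contributes ''.
From <body> → <program> ; 'if': <program> nullable, take FIRST(<program>) ∪ {;} = { 'else', 'if', ; }.
From <body> → <body> 'if' id: <body> nullable, take FIRST(<body>) ∪ {'if'} = { 'else', 'if', ; }.
Union: FIRST(<body>) = { 'else', 'if', ;, '' }.

{ 'else', 'if', ;, '' }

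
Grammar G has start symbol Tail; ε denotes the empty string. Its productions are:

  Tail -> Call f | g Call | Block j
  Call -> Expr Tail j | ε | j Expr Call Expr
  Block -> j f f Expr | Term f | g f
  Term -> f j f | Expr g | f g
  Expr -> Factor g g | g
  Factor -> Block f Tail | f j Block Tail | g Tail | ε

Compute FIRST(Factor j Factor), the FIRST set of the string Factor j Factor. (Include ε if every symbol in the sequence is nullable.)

Add FIRST(Factor)\{ε} = { f, g, j }; Factor is nullable, continue.
j is a terminal; add {j} and stop.

{ f, g, j }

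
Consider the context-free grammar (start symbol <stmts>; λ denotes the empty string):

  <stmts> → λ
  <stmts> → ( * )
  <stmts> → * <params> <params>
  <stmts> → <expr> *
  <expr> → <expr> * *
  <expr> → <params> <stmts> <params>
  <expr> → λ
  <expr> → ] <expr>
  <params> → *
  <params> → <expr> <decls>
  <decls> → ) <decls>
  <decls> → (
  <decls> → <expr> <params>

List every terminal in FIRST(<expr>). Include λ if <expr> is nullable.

From <expr> → <expr> * *: <expr> nullable, take FIRST(<expr>) ∪ {*} = { (, ), *, ] }.
From <expr> → <params> <stmts> <params>: add FIRST(<params>) = { (, ), *, ] }.
<expr> → λ contributes λ.
<expr> → ] <expr> contributes {]}.
Union: FIRST(<expr>) = { (, ), *, ], λ }.

{ (, ), *, ], λ }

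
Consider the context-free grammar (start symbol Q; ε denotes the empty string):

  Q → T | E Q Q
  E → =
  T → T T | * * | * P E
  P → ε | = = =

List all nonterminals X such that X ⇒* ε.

{ P }

Directly nullable (have an ε-production): P.
No other nonterminal has a production whose RHS symbols are all nullable.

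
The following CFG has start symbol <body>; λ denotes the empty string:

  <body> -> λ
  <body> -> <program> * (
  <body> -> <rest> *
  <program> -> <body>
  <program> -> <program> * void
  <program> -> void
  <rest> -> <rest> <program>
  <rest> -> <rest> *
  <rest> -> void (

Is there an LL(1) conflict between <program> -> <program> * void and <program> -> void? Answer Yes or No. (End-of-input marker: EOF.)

Yes

FIRST(<program> * void) = { *, void } and FIRST(void) = { void }.
Both contain void, so the two alternatives are not disjoint — LL(1) conflict.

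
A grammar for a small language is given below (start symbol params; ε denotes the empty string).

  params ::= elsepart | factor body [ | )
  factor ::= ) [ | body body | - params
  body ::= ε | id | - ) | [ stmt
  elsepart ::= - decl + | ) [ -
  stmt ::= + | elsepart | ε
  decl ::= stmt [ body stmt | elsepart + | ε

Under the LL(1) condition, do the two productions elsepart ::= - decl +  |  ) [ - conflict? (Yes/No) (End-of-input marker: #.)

FIRST(- decl +) = { - } and FIRST() [ -) = { ) }.
The FIRST sets are disjoint and neither alternative is nullable — no conflict.

No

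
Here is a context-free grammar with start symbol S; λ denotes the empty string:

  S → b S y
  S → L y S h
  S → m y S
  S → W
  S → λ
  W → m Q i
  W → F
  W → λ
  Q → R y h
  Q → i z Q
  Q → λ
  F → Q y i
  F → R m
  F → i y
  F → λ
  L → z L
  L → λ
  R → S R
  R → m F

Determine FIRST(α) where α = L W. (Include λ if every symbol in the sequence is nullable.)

{ b, i, m, y, z, λ }

Add FIRST(L)\{λ} = { z }; L is nullable, continue.
Add FIRST(W)\{λ} = { b, i, m, y, z }; W is nullable, continue.
Every symbol is nullable, so include λ.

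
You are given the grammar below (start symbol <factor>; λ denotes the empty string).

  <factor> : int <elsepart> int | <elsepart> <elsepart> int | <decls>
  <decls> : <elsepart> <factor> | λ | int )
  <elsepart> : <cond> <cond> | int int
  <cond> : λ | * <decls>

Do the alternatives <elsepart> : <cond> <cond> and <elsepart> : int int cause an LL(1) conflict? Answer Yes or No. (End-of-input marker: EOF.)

Yes

FIRST(<cond> <cond>) = { *, λ } and FIRST(int int) = { int }.
The first alternative is nullable and FOLLOW(<elsepart>) = { EOF, *, int } shares int with FIRST of the second — conflict.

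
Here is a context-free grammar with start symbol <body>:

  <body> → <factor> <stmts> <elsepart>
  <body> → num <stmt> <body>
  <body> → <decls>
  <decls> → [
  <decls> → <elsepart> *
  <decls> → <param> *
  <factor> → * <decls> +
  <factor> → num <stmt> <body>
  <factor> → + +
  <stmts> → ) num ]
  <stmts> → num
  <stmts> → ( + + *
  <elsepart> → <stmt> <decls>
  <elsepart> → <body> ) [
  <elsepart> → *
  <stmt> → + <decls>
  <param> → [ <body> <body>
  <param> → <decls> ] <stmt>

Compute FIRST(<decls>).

{ *, +, [, num }

<decls> → [ contributes {[}.
From <decls> → <elsepart> *: add FIRST(<elsepart>) = { *, +, [, num }.
From <decls> → <param> *: add FIRST(<param>) = { *, +, [, num }.
Union: FIRST(<decls>) = { *, +, [, num }.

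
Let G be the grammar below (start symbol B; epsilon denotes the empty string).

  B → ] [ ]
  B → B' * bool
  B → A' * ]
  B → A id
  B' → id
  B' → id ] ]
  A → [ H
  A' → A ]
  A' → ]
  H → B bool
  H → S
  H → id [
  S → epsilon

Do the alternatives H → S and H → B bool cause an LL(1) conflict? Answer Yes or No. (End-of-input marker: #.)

FIRST(S) = { epsilon } and FIRST(B bool) = { [, ], id }.
The first alternative is nullable and FOLLOW(H) = { ], id } shares ] with FIRST of the second — conflict.

Yes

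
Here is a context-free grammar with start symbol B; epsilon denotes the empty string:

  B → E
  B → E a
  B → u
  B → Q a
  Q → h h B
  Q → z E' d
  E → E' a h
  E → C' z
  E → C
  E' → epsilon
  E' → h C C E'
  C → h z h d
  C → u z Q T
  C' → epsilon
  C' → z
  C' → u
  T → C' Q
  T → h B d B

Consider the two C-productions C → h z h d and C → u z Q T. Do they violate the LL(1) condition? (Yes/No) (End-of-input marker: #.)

No

FIRST(h z h d) = { h } and FIRST(u z Q T) = { u }.
The FIRST sets are disjoint and neither alternative is nullable — no conflict.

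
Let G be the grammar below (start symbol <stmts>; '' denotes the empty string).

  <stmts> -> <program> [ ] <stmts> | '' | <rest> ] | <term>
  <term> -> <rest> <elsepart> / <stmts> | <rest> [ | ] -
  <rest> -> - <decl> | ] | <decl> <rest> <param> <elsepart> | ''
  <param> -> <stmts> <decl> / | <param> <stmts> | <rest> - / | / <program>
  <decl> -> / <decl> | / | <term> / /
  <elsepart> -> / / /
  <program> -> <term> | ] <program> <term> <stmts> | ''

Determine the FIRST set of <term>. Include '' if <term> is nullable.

From <term> -> <rest> <elsepart> / <stmts>: <rest> nullable, take FIRST(<rest>) ∪ FIRST(<elsepart>) = { -, /, [, ] }.
From <term> -> <rest> [: <rest> nullable, take FIRST(<rest>) ∪ {[} = { -, /, [, ] }.
<term> -> ] - contributes {]}.
Union: FIRST(<term>) = { -, /, [, ] }.

{ -, /, [, ] }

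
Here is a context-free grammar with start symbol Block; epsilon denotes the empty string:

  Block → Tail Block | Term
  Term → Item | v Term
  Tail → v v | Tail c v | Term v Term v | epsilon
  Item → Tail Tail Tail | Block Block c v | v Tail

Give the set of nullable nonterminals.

{ Block, Item, Tail, Term }

Directly nullable (have an epsilon-production): Tail.
Block → Tail Block with every symbol nullable, so Block is nullable.
Item → Tail Tail Tail with every symbol nullable, so Item is nullable.
Term → Item with every symbol nullable, so Term is nullable.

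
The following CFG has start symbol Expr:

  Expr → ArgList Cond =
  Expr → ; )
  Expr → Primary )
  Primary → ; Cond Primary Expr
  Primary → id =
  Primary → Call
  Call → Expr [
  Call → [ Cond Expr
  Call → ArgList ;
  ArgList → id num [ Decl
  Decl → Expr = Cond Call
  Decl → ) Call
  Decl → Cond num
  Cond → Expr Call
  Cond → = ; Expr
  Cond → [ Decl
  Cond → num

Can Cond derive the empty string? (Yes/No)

No

No nonterminal in this grammar is nullable.
No production of Cond has an RHS whose symbols are all nullable, so Cond is not nullable.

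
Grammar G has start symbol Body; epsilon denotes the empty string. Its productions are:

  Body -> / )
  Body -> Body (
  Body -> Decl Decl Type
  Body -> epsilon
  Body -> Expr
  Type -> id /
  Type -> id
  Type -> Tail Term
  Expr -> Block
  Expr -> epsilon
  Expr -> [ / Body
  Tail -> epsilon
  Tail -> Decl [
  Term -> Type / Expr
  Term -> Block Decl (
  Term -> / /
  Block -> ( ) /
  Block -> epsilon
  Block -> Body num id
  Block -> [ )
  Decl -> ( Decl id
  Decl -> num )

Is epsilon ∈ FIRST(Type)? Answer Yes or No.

Nullable nonterminals: Block, Body, Expr, Tail.
No production of Type has an RHS whose symbols are all nullable, so Type is not nullable.

No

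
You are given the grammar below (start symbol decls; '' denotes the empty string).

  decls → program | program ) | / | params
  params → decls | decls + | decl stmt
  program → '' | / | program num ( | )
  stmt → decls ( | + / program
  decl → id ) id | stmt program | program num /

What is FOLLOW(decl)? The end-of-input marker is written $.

{ (, ), +, /, id, num }

In params → decl stmt: add FIRST(stmt) = { (, ), +, /, id, num }.
Union: FOLLOW(decl) = { (, ), +, /, id, num }.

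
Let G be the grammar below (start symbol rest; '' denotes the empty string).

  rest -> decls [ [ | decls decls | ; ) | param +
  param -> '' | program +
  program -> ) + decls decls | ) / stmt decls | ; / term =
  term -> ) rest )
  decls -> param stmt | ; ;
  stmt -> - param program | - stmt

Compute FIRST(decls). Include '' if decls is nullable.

{ ), -, ; }

From decls -> param stmt: param nullable, take FIRST(param) ∪ FIRST(stmt) = { ), -, ; }.
decls -> ; ; contributes {;}.
Union: FIRST(decls) = { ), -, ; }.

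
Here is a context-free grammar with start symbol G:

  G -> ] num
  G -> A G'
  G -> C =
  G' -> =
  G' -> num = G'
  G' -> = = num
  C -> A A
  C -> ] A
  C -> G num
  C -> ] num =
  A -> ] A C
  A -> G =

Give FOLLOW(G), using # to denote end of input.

G is the start symbol, so # ∈ FOLLOW(G).
In C -> G num: add FIRST(num) = { num }.
In A -> G =: add FIRST(=) = { = }.
Union: FOLLOW(G) = { #, =, num }.

{ #, =, num }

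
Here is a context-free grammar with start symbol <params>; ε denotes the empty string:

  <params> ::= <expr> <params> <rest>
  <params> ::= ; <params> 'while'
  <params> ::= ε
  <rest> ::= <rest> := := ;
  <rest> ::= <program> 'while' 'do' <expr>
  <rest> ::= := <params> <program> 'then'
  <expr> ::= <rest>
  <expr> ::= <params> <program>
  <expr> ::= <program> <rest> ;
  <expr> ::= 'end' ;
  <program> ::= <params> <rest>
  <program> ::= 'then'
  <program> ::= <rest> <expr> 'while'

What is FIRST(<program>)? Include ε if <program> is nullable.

{ 'end', 'then', :=, ; }

From <program> ::= <params> <rest>: <params> nullable, take FIRST(<params>) ∪ FIRST(<rest>) = { 'end', 'then', :=, ; }.
<program> ::= 'then' contributes {'then'}.
From <program> ::= <rest> <expr> 'while': add FIRST(<rest>) = { 'end', 'then', :=, ; }.
Union: FIRST(<program>) = { 'end', 'then', :=, ; }.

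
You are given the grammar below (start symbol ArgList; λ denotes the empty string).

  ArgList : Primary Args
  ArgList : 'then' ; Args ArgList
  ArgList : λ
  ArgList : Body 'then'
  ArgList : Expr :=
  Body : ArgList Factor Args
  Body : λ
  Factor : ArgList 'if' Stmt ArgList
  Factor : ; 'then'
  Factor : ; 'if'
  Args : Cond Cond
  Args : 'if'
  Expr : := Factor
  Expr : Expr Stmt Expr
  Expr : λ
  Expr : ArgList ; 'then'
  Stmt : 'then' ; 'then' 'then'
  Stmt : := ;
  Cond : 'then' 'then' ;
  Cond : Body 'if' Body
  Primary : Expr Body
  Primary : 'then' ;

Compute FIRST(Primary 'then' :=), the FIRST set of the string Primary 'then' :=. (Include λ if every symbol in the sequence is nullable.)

{ 'if', 'then', :=, ; }

Add FIRST(Primary)\{λ} = { 'if', 'then', :=, ; }; Primary is nullable, continue.
'then' is a terminal; add {'then'} and stop.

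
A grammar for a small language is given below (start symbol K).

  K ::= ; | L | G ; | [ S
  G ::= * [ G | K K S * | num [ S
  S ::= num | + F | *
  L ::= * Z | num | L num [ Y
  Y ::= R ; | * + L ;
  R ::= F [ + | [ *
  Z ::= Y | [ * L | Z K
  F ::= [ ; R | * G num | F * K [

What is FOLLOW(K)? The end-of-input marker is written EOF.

K is the start symbol, so EOF ∈ FOLLOW(K).
In G ::= K K S *: add FIRST(K S *) = { *, ;, [, num }.
In G ::= K K S *: add FIRST(S *) = { *, +, num }.
In Z ::= Z K: K is at the end, add FOLLOW(Z) = { EOF, *, +, ;, [, num }.
In F ::= F * K [: add FIRST([) = { [ }.
Union: FOLLOW(K) = { EOF, *, +, ;, [, num }.

{ EOF, *, +, ;, [, num }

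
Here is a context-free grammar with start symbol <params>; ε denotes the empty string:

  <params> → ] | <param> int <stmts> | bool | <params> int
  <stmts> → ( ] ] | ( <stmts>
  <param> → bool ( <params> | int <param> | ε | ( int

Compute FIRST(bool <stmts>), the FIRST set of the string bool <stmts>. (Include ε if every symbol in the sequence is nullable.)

{ bool }

bool is a terminal; add {bool} and stop.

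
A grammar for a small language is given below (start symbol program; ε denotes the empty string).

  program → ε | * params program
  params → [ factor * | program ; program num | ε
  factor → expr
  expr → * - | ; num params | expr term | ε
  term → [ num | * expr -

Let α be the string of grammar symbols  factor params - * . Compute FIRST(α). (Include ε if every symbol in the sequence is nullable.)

{ *, -, ;, [ }

Add FIRST(factor)\{ε} = { *, ;, [ }; factor is nullable, continue.
Add FIRST(params)\{ε} = { *, ;, [ }; params is nullable, continue.
- is a terminal; add {-} and stop.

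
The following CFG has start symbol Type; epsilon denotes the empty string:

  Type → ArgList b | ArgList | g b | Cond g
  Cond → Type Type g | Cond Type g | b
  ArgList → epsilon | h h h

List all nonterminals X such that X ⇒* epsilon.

Directly nullable (have an epsilon-production): ArgList.
Type → ArgList with every symbol nullable, so Type is nullable.
No other nonterminal has a production whose RHS symbols are all nullable.

{ ArgList, Type }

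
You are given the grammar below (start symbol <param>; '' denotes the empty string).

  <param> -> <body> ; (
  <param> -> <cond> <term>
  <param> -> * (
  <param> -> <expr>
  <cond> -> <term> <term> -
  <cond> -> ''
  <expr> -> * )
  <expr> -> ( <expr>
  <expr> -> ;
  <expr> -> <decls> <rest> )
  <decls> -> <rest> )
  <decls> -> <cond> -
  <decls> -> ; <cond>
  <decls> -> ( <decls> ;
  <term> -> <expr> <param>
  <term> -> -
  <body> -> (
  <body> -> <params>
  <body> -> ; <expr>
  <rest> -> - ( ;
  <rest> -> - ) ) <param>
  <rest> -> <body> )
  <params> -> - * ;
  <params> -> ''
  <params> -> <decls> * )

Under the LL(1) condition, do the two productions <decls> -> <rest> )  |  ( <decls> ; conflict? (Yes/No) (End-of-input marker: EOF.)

Yes

FIRST(<rest> )) = { (, ), *, -, ; } and FIRST(( <decls> ;) = { ( }.
Both contain (, so the two alternatives are not disjoint — LL(1) conflict.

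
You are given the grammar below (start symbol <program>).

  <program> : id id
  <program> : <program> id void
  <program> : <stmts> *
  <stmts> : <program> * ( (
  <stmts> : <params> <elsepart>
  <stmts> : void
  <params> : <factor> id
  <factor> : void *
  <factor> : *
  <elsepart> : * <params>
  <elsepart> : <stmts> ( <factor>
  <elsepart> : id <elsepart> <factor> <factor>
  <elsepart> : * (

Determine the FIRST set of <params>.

From <params> : <factor> id: add FIRST(<factor>) = { *, void }.
Union: FIRST(<params>) = { *, void }.

{ *, void }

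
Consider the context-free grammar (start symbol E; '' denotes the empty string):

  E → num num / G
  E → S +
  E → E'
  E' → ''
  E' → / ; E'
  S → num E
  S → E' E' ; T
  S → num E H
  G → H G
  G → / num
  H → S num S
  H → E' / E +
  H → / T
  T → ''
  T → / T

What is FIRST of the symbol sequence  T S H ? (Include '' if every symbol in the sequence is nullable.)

{ /, ;, num }

Add FIRST(T)\{''} = { / }; T is nullable, continue.
Add FIRST(S) = { /, ;, num }; S is not nullable, stop.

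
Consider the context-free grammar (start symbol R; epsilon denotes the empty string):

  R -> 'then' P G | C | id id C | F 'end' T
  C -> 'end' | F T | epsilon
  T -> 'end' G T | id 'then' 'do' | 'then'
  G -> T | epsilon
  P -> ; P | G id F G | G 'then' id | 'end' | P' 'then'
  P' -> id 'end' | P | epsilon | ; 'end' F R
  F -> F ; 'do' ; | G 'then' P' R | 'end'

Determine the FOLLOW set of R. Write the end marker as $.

{ $, 'end', 'then', ;, id }

R is the start symbol, so $ ∈ FOLLOW(R).
In P' -> ; 'end' F R: R is at the end, add FOLLOW(P') = { $, 'end', 'then', ;, id }.
In F -> G 'then' P' R: R is at the end, add FOLLOW(F) = { $, 'end', 'then', ;, id }.
Union: FOLLOW(R) = { $, 'end', 'then', ;, id }.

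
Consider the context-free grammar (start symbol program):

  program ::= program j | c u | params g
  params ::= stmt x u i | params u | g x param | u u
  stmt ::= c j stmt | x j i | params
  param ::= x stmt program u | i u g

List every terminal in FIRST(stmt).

{ c, g, u, x }

stmt ::= c j stmt contributes {c}.
stmt ::= x j i contributes {x}.
From stmt ::= params: add FIRST(params) = { c, g, u, x }.
Union: FIRST(stmt) = { c, g, u, x }.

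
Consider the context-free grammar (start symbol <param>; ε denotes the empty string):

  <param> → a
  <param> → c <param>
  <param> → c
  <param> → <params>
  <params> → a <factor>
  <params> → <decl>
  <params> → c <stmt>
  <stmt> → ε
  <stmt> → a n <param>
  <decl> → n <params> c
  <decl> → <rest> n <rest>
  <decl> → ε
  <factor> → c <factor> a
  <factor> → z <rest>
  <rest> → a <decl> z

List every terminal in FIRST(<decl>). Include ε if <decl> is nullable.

{ a, n, ε }

<decl> → n <params> c contributes {n}.
From <decl> → <rest> n <rest>: add FIRST(<rest>) = { a }.
<decl> → ε contributes ε.
Union: FIRST(<decl>) = { a, n, ε }.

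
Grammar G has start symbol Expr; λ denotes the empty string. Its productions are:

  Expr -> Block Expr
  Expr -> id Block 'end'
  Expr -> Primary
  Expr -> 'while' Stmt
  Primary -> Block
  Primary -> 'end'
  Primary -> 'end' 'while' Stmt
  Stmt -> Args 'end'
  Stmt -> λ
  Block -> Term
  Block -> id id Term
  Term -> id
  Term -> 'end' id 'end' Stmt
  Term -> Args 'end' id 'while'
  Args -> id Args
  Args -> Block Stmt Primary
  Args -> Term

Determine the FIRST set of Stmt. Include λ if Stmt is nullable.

From Stmt -> Args 'end': add FIRST(Args) = { 'end', id }.
Stmt -> λ contributes λ.
Union: FIRST(Stmt) = { 'end', id, λ }.

{ 'end', id, λ }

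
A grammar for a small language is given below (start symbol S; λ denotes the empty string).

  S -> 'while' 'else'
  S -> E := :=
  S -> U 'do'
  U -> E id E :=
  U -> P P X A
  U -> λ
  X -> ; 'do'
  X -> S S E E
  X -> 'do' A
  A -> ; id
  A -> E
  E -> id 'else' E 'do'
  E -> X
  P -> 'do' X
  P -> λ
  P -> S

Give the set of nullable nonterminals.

Directly nullable (have an λ-production): U, P.
No other nonterminal has a production whose RHS symbols are all nullable.

{ P, U }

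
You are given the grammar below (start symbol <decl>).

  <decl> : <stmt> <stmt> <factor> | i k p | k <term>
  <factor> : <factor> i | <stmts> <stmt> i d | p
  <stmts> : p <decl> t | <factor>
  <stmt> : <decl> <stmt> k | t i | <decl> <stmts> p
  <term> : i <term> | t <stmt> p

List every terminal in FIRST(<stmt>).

From <stmt> : <decl> <stmt> k: add FIRST(<decl>) = { i, k, t }.
<stmt> : t i contributes {t}.
From <stmt> : <decl> <stmts> p: add FIRST(<decl>) = { i, k, t }.
Union: FIRST(<stmt>) = { i, k, t }.

{ i, k, t }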